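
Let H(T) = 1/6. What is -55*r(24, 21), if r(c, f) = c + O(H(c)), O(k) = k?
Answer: -7975/6 ≈ -1329.2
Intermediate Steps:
H(T) = 1/6
r(c, f) = 1/6 + c (r(c, f) = c + 1/6 = 1/6 + c)
-55*r(24, 21) = -55*(1/6 + 24) = -55*145/6 = -7975/6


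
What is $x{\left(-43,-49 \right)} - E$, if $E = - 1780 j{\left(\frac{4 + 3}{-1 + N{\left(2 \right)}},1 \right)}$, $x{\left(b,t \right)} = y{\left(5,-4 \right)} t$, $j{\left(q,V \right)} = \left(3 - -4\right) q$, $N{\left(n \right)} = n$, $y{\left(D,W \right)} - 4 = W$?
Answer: $87220$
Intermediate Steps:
$y{\left(D,W \right)} = 4 + W$
$j{\left(q,V \right)} = 7 q$ ($j{\left(q,V \right)} = \left(3 + 4\right) q = 7 q$)
$x{\left(b,t \right)} = 0$ ($x{\left(b,t \right)} = \left(4 - 4\right) t = 0 t = 0$)
$E = -87220$ ($E = - 1780 \cdot 7 \frac{4 + 3}{-1 + 2} = - 1780 \cdot 7 \cdot \frac{7}{1} = - 1780 \cdot 7 \cdot 7 \cdot 1 = - 1780 \cdot 7 \cdot 7 = \left(-1780\right) 49 = -87220$)
$x{\left(-43,-49 \right)} - E = 0 - -87220 = 0 + 87220 = 87220$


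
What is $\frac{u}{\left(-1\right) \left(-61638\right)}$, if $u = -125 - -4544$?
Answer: $\frac{1473}{20546} \approx 0.071693$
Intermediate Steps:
$u = 4419$ ($u = -125 + 4544 = 4419$)
$\frac{u}{\left(-1\right) \left(-61638\right)} = \frac{4419}{\left(-1\right) \left(-61638\right)} = \frac{4419}{61638} = 4419 \cdot \frac{1}{61638} = \frac{1473}{20546}$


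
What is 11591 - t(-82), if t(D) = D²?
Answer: 4867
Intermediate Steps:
11591 - t(-82) = 11591 - 1*(-82)² = 11591 - 1*6724 = 11591 - 6724 = 4867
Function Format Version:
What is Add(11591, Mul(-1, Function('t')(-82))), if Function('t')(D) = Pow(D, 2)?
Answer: 4867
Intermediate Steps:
Add(11591, Mul(-1, Function('t')(-82))) = Add(11591, Mul(-1, Pow(-82, 2))) = Add(11591, Mul(-1, 6724)) = Add(11591, -6724) = 4867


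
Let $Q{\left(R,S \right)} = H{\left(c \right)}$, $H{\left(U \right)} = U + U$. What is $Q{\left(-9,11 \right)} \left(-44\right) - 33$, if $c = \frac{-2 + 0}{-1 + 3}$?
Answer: $55$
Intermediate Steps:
$c = -1$ ($c = - \frac{2}{2} = \left(-2\right) \frac{1}{2} = -1$)
$H{\left(U \right)} = 2 U$
$Q{\left(R,S \right)} = -2$ ($Q{\left(R,S \right)} = 2 \left(-1\right) = -2$)
$Q{\left(-9,11 \right)} \left(-44\right) - 33 = \left(-2\right) \left(-44\right) - 33 = 88 - 33 = 55$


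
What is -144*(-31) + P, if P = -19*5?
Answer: 4369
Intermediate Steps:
P = -95
-144*(-31) + P = -144*(-31) - 95 = 4464 - 95 = 4369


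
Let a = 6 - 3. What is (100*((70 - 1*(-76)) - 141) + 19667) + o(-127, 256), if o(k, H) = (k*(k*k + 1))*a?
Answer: -6125363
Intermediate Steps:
a = 3
o(k, H) = 3*k*(1 + k**2) (o(k, H) = (k*(k*k + 1))*3 = (k*(k**2 + 1))*3 = (k*(1 + k**2))*3 = 3*k*(1 + k**2))
(100*((70 - 1*(-76)) - 141) + 19667) + o(-127, 256) = (100*((70 - 1*(-76)) - 141) + 19667) + 3*(-127)*(1 + (-127)**2) = (100*((70 + 76) - 141) + 19667) + 3*(-127)*(1 + 16129) = (100*(146 - 141) + 19667) + 3*(-127)*16130 = (100*5 + 19667) - 6145530 = (500 + 19667) - 6145530 = 20167 - 6145530 = -6125363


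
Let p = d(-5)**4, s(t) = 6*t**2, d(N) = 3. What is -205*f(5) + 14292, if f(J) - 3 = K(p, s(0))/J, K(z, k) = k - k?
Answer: 13677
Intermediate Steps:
p = 81 (p = 3**4 = 81)
K(z, k) = 0
f(J) = 3 (f(J) = 3 + 0/J = 3 + 0 = 3)
-205*f(5) + 14292 = -205*3 + 14292 = -615 + 14292 = 13677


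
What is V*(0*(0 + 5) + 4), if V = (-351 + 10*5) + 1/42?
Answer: -25282/21 ≈ -1203.9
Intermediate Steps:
V = -12641/42 (V = (-351 + 50) + 1/42 = -301 + 1/42 = -12641/42 ≈ -300.98)
V*(0*(0 + 5) + 4) = -12641*(0*(0 + 5) + 4)/42 = -12641*(0*5 + 4)/42 = -12641*(0 + 4)/42 = -12641/42*4 = -25282/21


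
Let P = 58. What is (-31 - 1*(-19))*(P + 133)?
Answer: -2292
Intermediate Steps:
(-31 - 1*(-19))*(P + 133) = (-31 - 1*(-19))*(58 + 133) = (-31 + 19)*191 = -12*191 = -2292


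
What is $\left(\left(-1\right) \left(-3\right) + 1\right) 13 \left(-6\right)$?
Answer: $-312$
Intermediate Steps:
$\left(\left(-1\right) \left(-3\right) + 1\right) 13 \left(-6\right) = \left(3 + 1\right) 13 \left(-6\right) = 4 \cdot 13 \left(-6\right) = 52 \left(-6\right) = -312$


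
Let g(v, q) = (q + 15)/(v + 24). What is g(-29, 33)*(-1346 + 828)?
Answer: 24864/5 ≈ 4972.8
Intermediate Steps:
g(v, q) = (15 + q)/(24 + v)
g(-29, 33)*(-1346 + 828) = ((15 + 33)/(24 - 29))*(-1346 + 828) = (48/(-5))*(-518) = -⅕*48*(-518) = -48/5*(-518) = 24864/5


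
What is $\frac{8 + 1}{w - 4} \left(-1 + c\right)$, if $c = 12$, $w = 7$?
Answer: $33$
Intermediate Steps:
$\frac{8 + 1}{w - 4} \left(-1 + c\right) = \frac{8 + 1}{7 - 4} \left(-1 + 12\right) = \frac{9}{3} \cdot 11 = 9 \cdot \frac{1}{3} \cdot 11 = 3 \cdot 11 = 33$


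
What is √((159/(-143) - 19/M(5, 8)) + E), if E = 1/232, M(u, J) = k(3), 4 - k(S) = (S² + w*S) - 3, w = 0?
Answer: √2309273538/16588 ≈ 2.8970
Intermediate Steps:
k(S) = 7 - S² (k(S) = 4 - ((S² + 0*S) - 3) = 4 - ((S² + 0) - 3) = 4 - (S² - 3) = 4 - (-3 + S²) = 4 + (3 - S²) = 7 - S²)
M(u, J) = -2 (M(u, J) = 7 - 1*3² = 7 - 1*9 = 7 - 9 = -2)
E = 1/232 ≈ 0.0043103
√((159/(-143) - 19/M(5, 8)) + E) = √((159/(-143) - 19/(-2)) + 1/232) = √((159*(-1/143) - 19*(-½)) + 1/232) = √((-159/143 + 19/2) + 1/232) = √(2399/286 + 1/232) = √(278427/33176) = √2309273538/16588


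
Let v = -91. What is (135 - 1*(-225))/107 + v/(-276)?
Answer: 109097/29532 ≈ 3.6942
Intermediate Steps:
(135 - 1*(-225))/107 + v/(-276) = (135 - 1*(-225))/107 - 91/(-276) = (135 + 225)*(1/107) - 91*(-1/276) = 360*(1/107) + 91/276 = 360/107 + 91/276 = 109097/29532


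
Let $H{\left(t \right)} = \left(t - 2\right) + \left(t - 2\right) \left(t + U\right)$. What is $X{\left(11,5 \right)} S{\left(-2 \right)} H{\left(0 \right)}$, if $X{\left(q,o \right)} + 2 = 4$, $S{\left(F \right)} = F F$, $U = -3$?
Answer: $32$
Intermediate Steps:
$S{\left(F \right)} = F^{2}$
$H{\left(t \right)} = -2 + t + \left(-3 + t\right) \left(-2 + t\right)$ ($H{\left(t \right)} = \left(t - 2\right) + \left(t - 2\right) \left(t - 3\right) = \left(-2 + t\right) + \left(-2 + t\right) \left(-3 + t\right) = \left(-2 + t\right) + \left(-3 + t\right) \left(-2 + t\right) = -2 + t + \left(-3 + t\right) \left(-2 + t\right)$)
$X{\left(q,o \right)} = 2$ ($X{\left(q,o \right)} = -2 + 4 = 2$)
$X{\left(11,5 \right)} S{\left(-2 \right)} H{\left(0 \right)} = 2 \left(-2\right)^{2} \left(4 + 0^{2} - 0\right) = 2 \cdot 4 \left(4 + 0 + 0\right) = 8 \cdot 4 = 32$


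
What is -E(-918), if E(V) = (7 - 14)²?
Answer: -49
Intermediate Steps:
E(V) = 49 (E(V) = (-7)² = 49)
-E(-918) = -1*49 = -49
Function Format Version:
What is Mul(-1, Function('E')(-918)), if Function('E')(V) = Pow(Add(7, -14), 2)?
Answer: -49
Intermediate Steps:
Function('E')(V) = 49 (Function('E')(V) = Pow(-7, 2) = 49)
Mul(-1, Function('E')(-918)) = Mul(-1, 49) = -49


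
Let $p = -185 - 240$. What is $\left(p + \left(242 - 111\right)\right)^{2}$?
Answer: $86436$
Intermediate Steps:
$p = -425$
$\left(p + \left(242 - 111\right)\right)^{2} = \left(-425 + \left(242 - 111\right)\right)^{2} = \left(-425 + 131\right)^{2} = \left(-294\right)^{2} = 86436$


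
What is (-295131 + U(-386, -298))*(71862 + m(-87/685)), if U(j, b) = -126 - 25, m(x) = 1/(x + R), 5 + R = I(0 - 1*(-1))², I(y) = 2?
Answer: -8190647128339/386 ≈ -2.1219e+10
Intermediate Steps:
R = -1 (R = -5 + 2² = -5 + 4 = -1)
m(x) = 1/(-1 + x) (m(x) = 1/(x - 1) = 1/(-1 + x))
U(j, b) = -151
(-295131 + U(-386, -298))*(71862 + m(-87/685)) = (-295131 - 151)*(71862 + 1/(-1 - 87/685)) = -295282*(71862 + 1/(-1 - 87*1/685)) = -295282*(71862 + 1/(-1 - 87/685)) = -295282*(71862 + 1/(-772/685)) = -295282*(71862 - 685/772) = -295282*55476779/772 = -8190647128339/386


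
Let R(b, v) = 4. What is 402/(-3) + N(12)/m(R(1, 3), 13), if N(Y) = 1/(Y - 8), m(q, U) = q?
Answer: -2143/16 ≈ -133.94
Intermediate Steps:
N(Y) = 1/(-8 + Y)
402/(-3) + N(12)/m(R(1, 3), 13) = 402/(-3) + 1/((-8 + 12)*4) = 402*(-⅓) + (¼)/4 = -134 + (¼)*(¼) = -134 + 1/16 = -2143/16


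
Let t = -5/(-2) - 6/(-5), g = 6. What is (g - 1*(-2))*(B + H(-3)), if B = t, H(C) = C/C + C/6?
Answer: 168/5 ≈ 33.600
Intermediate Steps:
H(C) = 1 + C/6 (H(C) = 1 + C*(⅙) = 1 + C/6)
t = 37/10 (t = -5*(-½) - 6*(-⅕) = 5/2 + 6/5 = 37/10 ≈ 3.7000)
B = 37/10 ≈ 3.7000
(g - 1*(-2))*(B + H(-3)) = (6 - 1*(-2))*(37/10 + (1 + (⅙)*(-3))) = (6 + 2)*(37/10 + (1 - ½)) = 8*(37/10 + ½) = 8*(21/5) = 168/5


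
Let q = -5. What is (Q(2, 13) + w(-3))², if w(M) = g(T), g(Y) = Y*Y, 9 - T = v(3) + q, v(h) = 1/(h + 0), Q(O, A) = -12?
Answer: 2474329/81 ≈ 30547.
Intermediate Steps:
v(h) = 1/h
T = 41/3 (T = 9 - (1/3 - 5) = 9 - (⅓ - 5) = 9 - 1*(-14/3) = 9 + 14/3 = 41/3 ≈ 13.667)
g(Y) = Y²
w(M) = 1681/9 (w(M) = (41/3)² = 1681/9)
(Q(2, 13) + w(-3))² = (-12 + 1681/9)² = (1573/9)² = 2474329/81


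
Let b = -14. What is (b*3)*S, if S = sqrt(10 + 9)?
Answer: -42*sqrt(19) ≈ -183.07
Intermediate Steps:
S = sqrt(19) ≈ 4.3589
(b*3)*S = (-14*3)*sqrt(19) = -42*sqrt(19)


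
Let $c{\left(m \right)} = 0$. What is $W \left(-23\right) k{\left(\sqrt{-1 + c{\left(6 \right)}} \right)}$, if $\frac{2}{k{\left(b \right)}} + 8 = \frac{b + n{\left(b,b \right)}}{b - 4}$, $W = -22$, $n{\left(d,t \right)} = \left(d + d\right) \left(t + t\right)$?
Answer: $- \frac{1012}{7} \approx -144.57$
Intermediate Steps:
$n{\left(d,t \right)} = 4 d t$ ($n{\left(d,t \right)} = 2 d 2 t = 4 d t$)
$k{\left(b \right)} = \frac{2}{-8 + \frac{b + 4 b^{2}}{-4 + b}}$ ($k{\left(b \right)} = \frac{2}{-8 + \frac{b + 4 b b}{b - 4}} = \frac{2}{-8 + \frac{b + 4 b^{2}}{-4 + b}}$)
$W \left(-23\right) k{\left(\sqrt{-1 + c{\left(6 \right)}} \right)} = \left(-22\right) \left(-23\right) \frac{2 \left(-4 + \sqrt{-1 + 0}\right)}{32 - 7 \sqrt{-1 + 0} + 4 \left(\sqrt{-1 + 0}\right)^{2}} = 506 \frac{2 \left(-4 + \sqrt{-1}\right)}{32 - 7 \sqrt{-1} + 4 \left(\sqrt{-1}\right)^{2}} = 506 \frac{2 \left(-4 + i\right)}{32 - 7 i + 4 i^{2}} = 506 \frac{2 \left(-4 + i\right)}{32 - 7 i + 4 \left(-1\right)} = 506 \frac{2 \left(-4 + i\right)}{32 - 7 i - 4} = 506 \frac{2 \left(-4 + i\right)}{28 - 7 i} = 506 \cdot 2 \frac{28 + 7 i}{833} \left(-4 + i\right) = 506 \frac{2 \left(-4 + i\right) \left(28 + 7 i\right)}{833} = \frac{1012 \left(-4 + i\right) \left(28 + 7 i\right)}{833}$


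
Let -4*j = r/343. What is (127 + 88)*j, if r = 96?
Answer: -5160/343 ≈ -15.044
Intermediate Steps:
j = -24/343 ≈ -0.069971
(127 + 88)*j = (127 + 88)*(-24/343) = 215*(-24/343) = -5160/343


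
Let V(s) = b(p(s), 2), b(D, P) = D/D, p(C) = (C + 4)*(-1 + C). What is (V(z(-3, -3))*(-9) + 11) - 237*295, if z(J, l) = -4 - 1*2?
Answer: -69913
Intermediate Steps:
z(J, l) = -6 (z(J, l) = -4 - 2 = -6)
p(C) = (-1 + C)*(4 + C) (p(C) = (4 + C)*(-1 + C) = (-1 + C)*(4 + C))
b(D, P) = 1
V(s) = 1
(V(z(-3, -3))*(-9) + 11) - 237*295 = (1*(-9) + 11) - 237*295 = (-9 + 11) - 69915 = 2 - 69915 = -69913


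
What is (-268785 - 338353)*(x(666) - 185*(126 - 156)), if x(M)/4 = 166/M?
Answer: -1122283664516/333 ≈ -3.3702e+9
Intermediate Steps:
x(M) = 664/M (x(M) = 4*(166/M) = 664/M)
(-268785 - 338353)*(x(666) - 185*(126 - 156)) = (-268785 - 338353)*(664/666 - 185*(126 - 156)) = -607138*(664*(1/666) - 185*(-30)) = -607138*(332/333 + 5550) = -607138*1848482/333 = -1122283664516/333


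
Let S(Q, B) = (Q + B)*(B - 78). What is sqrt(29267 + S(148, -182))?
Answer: sqrt(38107) ≈ 195.21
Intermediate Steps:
S(Q, B) = (-78 + B)*(B + Q) (S(Q, B) = (B + Q)*(-78 + B) = (-78 + B)*(B + Q))
sqrt(29267 + S(148, -182)) = sqrt(29267 + ((-182)**2 - 78*(-182) - 78*148 - 182*148)) = sqrt(29267 + (33124 + 14196 - 11544 - 26936)) = sqrt(29267 + 8840) = sqrt(38107)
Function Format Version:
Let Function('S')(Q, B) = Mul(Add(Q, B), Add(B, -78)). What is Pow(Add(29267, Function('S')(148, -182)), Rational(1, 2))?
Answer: Pow(38107, Rational(1, 2)) ≈ 195.21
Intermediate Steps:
Function('S')(Q, B) = Mul(Add(-78, B), Add(B, Q)) (Function('S')(Q, B) = Mul(Add(B, Q), Add(-78, B)) = Mul(Add(-78, B), Add(B, Q)))
Pow(Add(29267, Function('S')(148, -182)), Rational(1, 2)) = Pow(Add(29267, Add(Pow(-182, 2), Mul(-78, -182), Mul(-78, 148), Mul(-182, 148))), Rational(1, 2)) = Pow(Add(29267, Add(33124, 14196, -11544, -26936)), Rational(1, 2)) = Pow(Add(29267, 8840), Rational(1, 2)) = Pow(38107, Rational(1, 2))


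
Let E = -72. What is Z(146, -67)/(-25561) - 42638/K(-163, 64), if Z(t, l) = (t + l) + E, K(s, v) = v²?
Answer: -544949295/52348928 ≈ -10.410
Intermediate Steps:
Z(t, l) = -72 + l + t (Z(t, l) = (t + l) - 72 = (l + t) - 72 = -72 + l + t)
Z(146, -67)/(-25561) - 42638/K(-163, 64) = (-72 - 67 + 146)/(-25561) - 42638/(64²) = 7*(-1/25561) - 42638/4096 = -7/25561 - 42638*1/4096 = -7/25561 - 21319/2048 = -544949295/52348928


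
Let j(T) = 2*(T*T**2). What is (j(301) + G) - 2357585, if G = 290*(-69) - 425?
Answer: 52163782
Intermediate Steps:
G = -20435 (G = -20010 - 425 = -20435)
j(T) = 2*T**3
(j(301) + G) - 2357585 = (2*301**3 - 20435) - 2357585 = (2*27270901 - 20435) - 2357585 = (54541802 - 20435) - 2357585 = 54521367 - 2357585 = 52163782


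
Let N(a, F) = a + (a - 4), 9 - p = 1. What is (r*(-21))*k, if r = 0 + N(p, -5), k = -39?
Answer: 9828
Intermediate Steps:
p = 8 (p = 9 - 1*1 = 9 - 1 = 8)
N(a, F) = -4 + 2*a (N(a, F) = a + (-4 + a) = -4 + 2*a)
r = 12 (r = 0 + (-4 + 2*8) = 0 + (-4 + 16) = 0 + 12 = 12)
(r*(-21))*k = (12*(-21))*(-39) = -252*(-39) = 9828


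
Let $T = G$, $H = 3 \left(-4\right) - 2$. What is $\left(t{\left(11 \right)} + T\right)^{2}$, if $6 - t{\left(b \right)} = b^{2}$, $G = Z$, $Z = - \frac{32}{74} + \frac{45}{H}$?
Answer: $\frac{3777208681}{268324} \approx 14077.0$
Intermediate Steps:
$H = -14$ ($H = -12 - 2 = -14$)
$Z = - \frac{1889}{518}$ ($Z = - \frac{32}{74} + \frac{45}{-14} = \left(-32\right) \frac{1}{74} + 45 \left(- \frac{1}{14}\right) = - \frac{16}{37} - \frac{45}{14} = - \frac{1889}{518} \approx -3.6467$)
$G = - \frac{1889}{518} \approx -3.6467$
$T = - \frac{1889}{518} \approx -3.6467$
$t{\left(b \right)} = 6 - b^{2}$
$\left(t{\left(11 \right)} + T\right)^{2} = \left(\left(6 - 11^{2}\right) - \frac{1889}{518}\right)^{2} = \left(\left(6 - 121\right) - \frac{1889}{518}\right)^{2} = \left(-115 - \frac{1889}{518}\right)^{2} = \left(- \frac{61459}{518}\right)^{2} = \frac{3777208681}{268324}$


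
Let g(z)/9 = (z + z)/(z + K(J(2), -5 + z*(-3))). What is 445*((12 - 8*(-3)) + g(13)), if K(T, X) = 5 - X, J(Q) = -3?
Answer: 548685/31 ≈ 17700.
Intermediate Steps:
g(z) = 18*z/(10 + 4*z) (g(z) = 9*((z + z)/(z + (5 - (-5 + z*(-3))))) = 9*((2*z)/(z + (5 - (-5 - 3*z)))) = 9*((2*z)/(z + (5 + (5 + 3*z)))) = 9*((2*z)/(z + (10 + 3*z))) = 9*((2*z)/(10 + 4*z)) = 9*(2*z/(10 + 4*z)) = 18*z/(10 + 4*z))
445*((12 - 8*(-3)) + g(13)) = 445*((12 - 8*(-3)) + 9*13/(5 + 2*13)) = 445*((12 + 24) + 9*13/(5 + 26)) = 445*(36 + 9*13/31) = 445*(36 + 9*13*(1/31)) = 445*(36 + 117/31) = 445*(1233/31) = 548685/31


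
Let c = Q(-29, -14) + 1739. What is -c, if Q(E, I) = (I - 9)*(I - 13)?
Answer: -2360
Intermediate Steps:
Q(E, I) = (-13 + I)*(-9 + I) (Q(E, I) = (-9 + I)*(-13 + I) = (-13 + I)*(-9 + I))
c = 2360 (c = (117 + (-14)**2 - 22*(-14)) + 1739 = (117 + 196 + 308) + 1739 = 621 + 1739 = 2360)
-c = -1*2360 = -2360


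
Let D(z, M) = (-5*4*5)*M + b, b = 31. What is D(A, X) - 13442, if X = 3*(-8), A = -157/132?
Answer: -11011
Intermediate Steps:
A = -157/132 (A = -157*1/132 = -157/132 ≈ -1.1894)
X = -24
D(z, M) = 31 - 100*M (D(z, M) = (-5*4*5)*M + 31 = (-20*5)*M + 31 = -100*M + 31 = 31 - 100*M)
D(A, X) - 13442 = (31 - 100*(-24)) - 13442 = (31 + 2400) - 13442 = 2431 - 13442 = -11011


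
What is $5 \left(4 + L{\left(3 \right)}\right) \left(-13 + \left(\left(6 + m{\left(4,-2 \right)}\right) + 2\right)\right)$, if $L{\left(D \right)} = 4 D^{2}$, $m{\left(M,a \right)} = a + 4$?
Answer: $-600$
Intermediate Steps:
$m{\left(M,a \right)} = 4 + a$
$5 \left(4 + L{\left(3 \right)}\right) \left(-13 + \left(\left(6 + m{\left(4,-2 \right)}\right) + 2\right)\right) = 5 \left(4 + 4 \cdot 3^{2}\right) \left(-13 + \left(\left(6 + \left(4 - 2\right)\right) + 2\right)\right) = 5 \left(4 + 4 \cdot 9\right) \left(-13 + \left(\left(6 + 2\right) + 2\right)\right) = 5 \left(4 + 36\right) \left(-13 + \left(8 + 2\right)\right) = 5 \cdot 40 \left(-13 + 10\right) = 200 \left(-3\right) = -600$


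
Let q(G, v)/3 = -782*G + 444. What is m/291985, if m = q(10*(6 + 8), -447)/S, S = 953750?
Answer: -163554/139240346875 ≈ -1.1746e-6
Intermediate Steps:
q(G, v) = 1332 - 2346*G (q(G, v) = 3*(-782*G + 444) = 3*(444 - 782*G) = 1332 - 2346*G)
m = -163554/476875 (m = (1332 - 23460*(6 + 8))/953750 = (1332 - 23460*14)*(1/953750) = (1332 - 2346*140)*(1/953750) = (1332 - 328440)*(1/953750) = -327108*1/953750 = -163554/476875 ≈ -0.34297)
m/291985 = -163554/476875/291985 = -163554/476875*1/291985 = -163554/139240346875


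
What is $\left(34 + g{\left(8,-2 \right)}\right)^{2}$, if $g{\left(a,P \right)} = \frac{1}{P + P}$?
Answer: $\frac{18225}{16} \approx 1139.1$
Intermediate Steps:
$g{\left(a,P \right)} = \frac{1}{2 P}$
$\left(34 + g{\left(8,-2 \right)}\right)^{2} = \left(34 + \frac{1}{2 \left(-2\right)}\right)^{2} = \left(34 + \frac{1}{2} \left(- \frac{1}{2}\right)\right)^{2} = \left(34 - \frac{1}{4}\right)^{2} = \left(\frac{135}{4}\right)^{2} = \frac{18225}{16}$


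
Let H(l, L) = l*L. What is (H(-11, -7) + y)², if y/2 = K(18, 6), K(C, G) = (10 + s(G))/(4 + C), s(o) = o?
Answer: 744769/121 ≈ 6155.1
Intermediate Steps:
H(l, L) = L*l
K(C, G) = (10 + G)/(4 + C)
y = 16/11 (y = 2*((10 + 6)/(4 + 18)) = 2*(16/22) = 2*((1/22)*16) = 2*(8/11) = 16/11 ≈ 1.4545)
(H(-11, -7) + y)² = (-7*(-11) + 16/11)² = (77 + 16/11)² = (863/11)² = 744769/121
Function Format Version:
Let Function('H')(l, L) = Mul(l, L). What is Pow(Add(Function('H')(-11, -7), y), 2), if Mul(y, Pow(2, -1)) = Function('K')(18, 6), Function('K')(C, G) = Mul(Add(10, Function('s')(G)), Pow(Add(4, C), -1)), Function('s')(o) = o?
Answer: Rational(744769, 121) ≈ 6155.1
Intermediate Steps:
Function('H')(l, L) = Mul(L, l)
Function('K')(C, G) = Mul(Pow(Add(4, C), -1), Add(10, G)) (Function('K')(C, G) = Mul(Add(10, G), Pow(Add(4, C), -1)) = Mul(Pow(Add(4, C), -1), Add(10, G)))
y = Rational(16, 11) (y = Mul(2, Mul(Pow(Add(4, 18), -1), Add(10, 6))) = Mul(2, Mul(Pow(22, -1), 16)) = Mul(2, Mul(Rational(1, 22), 16)) = Mul(2, Rational(8, 11)) = Rational(16, 11) ≈ 1.4545)
Pow(Add(Function('H')(-11, -7), y), 2) = Pow(Add(Mul(-7, -11), Rational(16, 11)), 2) = Pow(Add(77, Rational(16, 11)), 2) = Pow(Rational(863, 11), 2) = Rational(744769, 121)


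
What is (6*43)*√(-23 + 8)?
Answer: 258*I*√15 ≈ 999.23*I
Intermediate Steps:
(6*43)*√(-23 + 8) = 258*√(-15) = 258*(I*√15) = 258*I*√15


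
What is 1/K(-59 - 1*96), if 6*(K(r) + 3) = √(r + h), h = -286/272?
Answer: -14688/65287 - 12*I*√721582/65287 ≈ -0.22498 - 0.15613*I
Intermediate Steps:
h = -143/136 (h = -286*1/272 = -143/136 ≈ -1.0515)
K(r) = -3 + √(-143/136 + r)/6 (K(r) = -3 + √(r - 143/136)/6 = -3 + √(-143/136 + r)/6)
1/K(-59 - 1*96) = 1/(-3 + √(-4862 + 4624*(-59 - 1*96))/408) = 1/(-3 + √(-4862 + 4624*(-59 - 96))/408) = 1/(-3 + √(-4862 + 4624*(-155))/408) = 1/(-3 + √(-4862 - 716720)/408) = 1/(-3 + √(-721582)/408) = 1/(-3 + (I*√721582)/408) = 1/(-3 + I*√721582/408)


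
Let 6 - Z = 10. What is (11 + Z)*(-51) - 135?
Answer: -492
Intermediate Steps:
Z = -4 (Z = 6 - 1*10 = 6 - 10 = -4)
(11 + Z)*(-51) - 135 = (11 - 4)*(-51) - 135 = 7*(-51) - 135 = -357 - 135 = -492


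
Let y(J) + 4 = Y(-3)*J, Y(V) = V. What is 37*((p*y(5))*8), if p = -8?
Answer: 44992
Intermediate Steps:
y(J) = -4 - 3*J
37*((p*y(5))*8) = 37*(-8*(-4 - 3*5)*8) = 37*(-8*(-4 - 15)*8) = 37*(-8*(-19)*8) = 37*(152*8) = 37*1216 = 44992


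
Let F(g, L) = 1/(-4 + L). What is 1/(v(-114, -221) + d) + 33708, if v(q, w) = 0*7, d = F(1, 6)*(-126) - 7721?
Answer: 262383071/7784 ≈ 33708.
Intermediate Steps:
d = -7784 (d = -126/(-4 + 6) - 7721 = -126/2 - 7721 = (1/2)*(-126) - 7721 = -63 - 7721 = -7784)
v(q, w) = 0
1/(v(-114, -221) + d) + 33708 = 1/(0 - 7784) + 33708 = 1/(-7784) + 33708 = -1/7784 + 33708 = 262383071/7784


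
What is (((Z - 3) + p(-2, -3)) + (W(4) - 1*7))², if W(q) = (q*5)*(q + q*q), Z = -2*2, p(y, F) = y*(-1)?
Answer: 150544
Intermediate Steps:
p(y, F) = -y
Z = -4
W(q) = 5*q*(q + q²) (W(q) = (5*q)*(q + q²) = 5*q*(q + q²))
(((Z - 3) + p(-2, -3)) + (W(4) - 1*7))² = (((-4 - 3) - 1*(-2)) + (5*4²*(1 + 4) - 1*7))² = ((-7 + 2) + (5*16*5 - 7))² = (-5 + (400 - 7))² = (-5 + 393)² = 388² = 150544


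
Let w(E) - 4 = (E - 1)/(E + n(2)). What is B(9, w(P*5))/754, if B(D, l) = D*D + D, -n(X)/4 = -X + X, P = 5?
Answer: 45/377 ≈ 0.11936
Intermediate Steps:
n(X) = 0 (n(X) = -4*(-X + X) = -4*0 = 0)
w(E) = 4 + (-1 + E)/E (w(E) = 4 + (E - 1)/(E + 0) = 4 + (-1 + E)/E)
B(D, l) = D + D**2 (B(D, l) = D**2 + D = D + D**2)
B(9, w(P*5))/754 = (9*(1 + 9))/754 = (9*10)*(1/754) = 90*(1/754) = 45/377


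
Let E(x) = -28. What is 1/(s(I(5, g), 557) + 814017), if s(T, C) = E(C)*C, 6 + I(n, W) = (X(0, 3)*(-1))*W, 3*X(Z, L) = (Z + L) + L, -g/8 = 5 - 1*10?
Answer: 1/798421 ≈ 1.2525e-6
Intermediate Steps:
g = 40 (g = -8*(5 - 1*10) = -8*(5 - 10) = -8*(-5) = 40)
X(Z, L) = Z/3 + 2*L/3 (X(Z, L) = ((Z + L) + L)/3 = ((L + Z) + L)/3 = (Z + 2*L)/3 = Z/3 + 2*L/3)
I(n, W) = -6 - 2*W (I(n, W) = -6 + (((⅓)*0 + (⅔)*3)*(-1))*W = -6 + ((0 + 2)*(-1))*W = -6 + (2*(-1))*W = -6 - 2*W)
s(T, C) = -28*C
1/(s(I(5, g), 557) + 814017) = 1/(-28*557 + 814017) = 1/(-15596 + 814017) = 1/798421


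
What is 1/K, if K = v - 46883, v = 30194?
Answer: -1/16689 ≈ -5.9920e-5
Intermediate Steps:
K = -16689 (K = 30194 - 46883 = -16689)
1/K = 1/(-16689) = -1/16689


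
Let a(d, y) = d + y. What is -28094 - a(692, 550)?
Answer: -29336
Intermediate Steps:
-28094 - a(692, 550) = -28094 - (692 + 550) = -28094 - 1*1242 = -28094 - 1242 = -29336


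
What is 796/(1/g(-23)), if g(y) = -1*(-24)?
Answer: 19104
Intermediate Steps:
g(y) = 24
796/(1/g(-23)) = 796/(1/24) = 796*24 = 19104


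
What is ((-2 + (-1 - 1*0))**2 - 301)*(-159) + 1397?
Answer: 47825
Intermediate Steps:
((-2 + (-1 - 1*0))**2 - 301)*(-159) + 1397 = ((-2 + (-1 + 0))**2 - 301)*(-159) + 1397 = ((-2 - 1)**2 - 301)*(-159) + 1397 = ((-3)**2 - 301)*(-159) + 1397 = (9 - 301)*(-159) + 1397 = -292*(-159) + 1397 = 46428 + 1397 = 47825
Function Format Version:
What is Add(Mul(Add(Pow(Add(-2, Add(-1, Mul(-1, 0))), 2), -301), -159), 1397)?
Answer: 47825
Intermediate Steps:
Add(Mul(Add(Pow(Add(-2, Add(-1, Mul(-1, 0))), 2), -301), -159), 1397) = Add(Mul(Add(Pow(Add(-2, Add(-1, 0)), 2), -301), -159), 1397) = Add(Mul(Add(Pow(Add(-2, -1), 2), -301), -159), 1397) = Add(Mul(Add(Pow(-3, 2), -301), -159), 1397) = Add(Mul(Add(9, -301), -159), 1397) = Add(Mul(-292, -159), 1397) = Add(46428, 1397) = 47825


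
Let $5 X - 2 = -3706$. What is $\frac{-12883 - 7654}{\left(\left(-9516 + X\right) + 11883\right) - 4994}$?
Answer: $\frac{102685}{16839} \approx 6.098$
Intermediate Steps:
$X = - \frac{3704}{5}$ ($X = \frac{2}{5} + \frac{1}{5} \left(-3706\right) = \frac{2}{5} - \frac{3706}{5} = - \frac{3704}{5} \approx -740.8$)
$\frac{-12883 - 7654}{\left(\left(-9516 + X\right) + 11883\right) - 4994} = \frac{-12883 - 7654}{\left(\left(-9516 - \frac{3704}{5}\right) + 11883\right) - 4994} = - \frac{20537}{\left(- \frac{51284}{5} + 11883\right) - 4994} = - \frac{20537}{\frac{8131}{5} - 4994} = - \frac{20537}{- \frac{16839}{5}} = \left(-20537\right) \left(- \frac{5}{16839}\right) = \frac{102685}{16839}$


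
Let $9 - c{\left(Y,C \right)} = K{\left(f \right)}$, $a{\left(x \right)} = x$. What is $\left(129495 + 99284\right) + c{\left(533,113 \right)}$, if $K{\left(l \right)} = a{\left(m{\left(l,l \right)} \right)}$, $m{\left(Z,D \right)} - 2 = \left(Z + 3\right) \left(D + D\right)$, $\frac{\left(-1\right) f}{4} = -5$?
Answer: $227866$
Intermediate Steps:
$f = 20$ ($f = \left(-4\right) \left(-5\right) = 20$)
$m{\left(Z,D \right)} = 2 + 2 D \left(3 + Z\right)$ ($m{\left(Z,D \right)} = 2 + \left(Z + 3\right) \left(D + D\right) = 2 + \left(3 + Z\right) 2 D = 2 + 2 D \left(3 + Z\right)$)
$K{\left(l \right)} = 2 + 2 l^{2} + 6 l$ ($K{\left(l \right)} = 2 + 6 l + 2 l l = 2 + 6 l + 2 l^{2} = 2 + 2 l^{2} + 6 l$)
$c{\left(Y,C \right)} = -913$ ($c{\left(Y,C \right)} = 9 - \left(2 + 2 \cdot 20^{2} + 6 \cdot 20\right) = 9 - \left(2 + 2 \cdot 400 + 120\right) = 9 - \left(2 + 800 + 120\right) = 9 - 922 = -913$)
$\left(129495 + 99284\right) + c{\left(533,113 \right)} = \left(129495 + 99284\right) - 913 = 228779 - 913 = 227866$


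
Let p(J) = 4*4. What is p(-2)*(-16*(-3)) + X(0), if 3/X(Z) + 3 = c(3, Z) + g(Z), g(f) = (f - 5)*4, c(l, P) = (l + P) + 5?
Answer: 3839/5 ≈ 767.80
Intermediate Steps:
c(l, P) = 5 + P + l (c(l, P) = (P + l) + 5 = 5 + P + l)
p(J) = 16
g(f) = -20 + 4*f (g(f) = (-5 + f)*4 = -20 + 4*f)
X(Z) = 3/(-15 + 5*Z) (X(Z) = 3/(-3 + ((5 + Z + 3) + (-20 + 4*Z))) = 3/(-3 + ((8 + Z) + (-20 + 4*Z))) = 3/(-3 + (-12 + 5*Z)) = 3/(-15 + 5*Z))
p(-2)*(-16*(-3)) + X(0) = 16*(-16*(-3)) + 3/(5*(-3 + 0)) = 16*48 + (⅗)/(-3) = 768 + (⅗)*(-⅓) = 768 - ⅕ = 3839/5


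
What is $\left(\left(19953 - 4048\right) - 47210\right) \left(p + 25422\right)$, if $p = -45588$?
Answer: $631296630$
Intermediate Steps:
$\left(\left(19953 - 4048\right) - 47210\right) \left(p + 25422\right) = \left(\left(19953 - 4048\right) - 47210\right) \left(-45588 + 25422\right) = \left(15905 - 47210\right) \left(-20166\right) = \left(-31305\right) \left(-20166\right) = 631296630$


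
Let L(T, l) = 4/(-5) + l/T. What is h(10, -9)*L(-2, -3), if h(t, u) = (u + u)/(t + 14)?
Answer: -21/40 ≈ -0.52500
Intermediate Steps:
h(t, u) = 2*u/(14 + t) (h(t, u) = (2*u)/(14 + t) = 2*u/(14 + t))
L(T, l) = -⅘ + l/T (L(T, l) = 4*(-⅕) + l/T = -⅘ + l/T)
h(10, -9)*L(-2, -3) = (2*(-9)/(14 + 10))*(-⅘ - 3/(-2)) = (2*(-9)/24)*(-⅘ - 3*(-½)) = (2*(-9)*(1/24))*(-⅘ + 3/2) = -¾*7/10 = -21/40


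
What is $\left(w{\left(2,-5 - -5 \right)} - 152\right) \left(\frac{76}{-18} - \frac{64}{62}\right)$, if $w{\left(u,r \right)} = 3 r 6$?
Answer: $\frac{222832}{279} \approx 798.68$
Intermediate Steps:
$w{\left(u,r \right)} = 18 r$
$\left(w{\left(2,-5 - -5 \right)} - 152\right) \left(\frac{76}{-18} - \frac{64}{62}\right) = \left(18 \left(-5 - -5\right) - 152\right) \left(\frac{76}{-18} - \frac{64}{62}\right) = \left(18 \left(-5 + 5\right) - 152\right) \left(76 \left(- \frac{1}{18}\right) - \frac{32}{31}\right) = \left(18 \cdot 0 - 152\right) \left(- \frac{38}{9} - \frac{32}{31}\right) = \left(0 - 152\right) \left(- \frac{1466}{279}\right) = \left(-152\right) \left(- \frac{1466}{279}\right) = \frac{222832}{279}$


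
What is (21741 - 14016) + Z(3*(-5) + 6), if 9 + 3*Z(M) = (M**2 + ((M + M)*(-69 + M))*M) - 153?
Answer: 3486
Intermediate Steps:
Z(M) = -54 + M**2/3 + 2*M**2*(-69 + M)/3 (Z(M) = -3 + ((M**2 + ((M + M)*(-69 + M))*M) - 153)/3 = -3 + ((M**2 + ((2*M)*(-69 + M))*M) - 153)/3 = -3 + ((M**2 + (2*M*(-69 + M))*M) - 153)/3 = -3 + ((M**2 + 2*M**2*(-69 + M)) - 153)/3 = -3 + (-153 + M**2 + 2*M**2*(-69 + M))/3 = -3 + (-51 + M**2/3 + 2*M**2*(-69 + M)/3) = -54 + M**2/3 + 2*M**2*(-69 + M)/3)
(21741 - 14016) + Z(3*(-5) + 6) = (21741 - 14016) + (-54 - 137*(3*(-5) + 6)**2/3 + 2*(3*(-5) + 6)**3/3) = 7725 + (-54 - 137*(-15 + 6)**2/3 + 2*(-15 + 6)**3/3) = 7725 + (-54 - 137/3*(-9)**2 + (2/3)*(-9)**3) = 7725 + (-54 - 137/3*81 + (2/3)*(-729)) = 7725 + (-54 - 3699 - 486) = 7725 - 4239 = 3486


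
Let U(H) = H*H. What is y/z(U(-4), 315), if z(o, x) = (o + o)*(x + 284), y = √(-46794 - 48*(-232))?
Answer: 3*I*√3962/19168 ≈ 0.0098515*I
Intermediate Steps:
U(H) = H²
y = 3*I*√3962 (y = √(-46794 + 11136) = √(-35658) = 3*I*√3962 ≈ 188.83*I)
z(o, x) = 2*o*(284 + x) (z(o, x) = (2*o)*(284 + x) = 2*o*(284 + x))
y/z(U(-4), 315) = (3*I*√3962)/((2*(-4)²*(284 + 315))) = (3*I*√3962)/((2*16*599)) = (3*I*√3962)/19168 = (3*I*√3962)*(1/19168) = 3*I*√3962/19168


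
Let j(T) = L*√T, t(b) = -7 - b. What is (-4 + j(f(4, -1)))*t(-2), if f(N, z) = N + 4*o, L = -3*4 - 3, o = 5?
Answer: 20 + 150*√6 ≈ 387.42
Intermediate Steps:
L = -15 (L = -12 - 3 = -15)
f(N, z) = 20 + N (f(N, z) = N + 4*5 = N + 20 = 20 + N)
j(T) = -15*√T
(-4 + j(f(4, -1)))*t(-2) = (-4 - 15*√(20 + 4))*(-7 - 1*(-2)) = (-4 - 30*√6)*(-7 + 2) = (-4 - 30*√6)*(-5) = 20 + 150*√6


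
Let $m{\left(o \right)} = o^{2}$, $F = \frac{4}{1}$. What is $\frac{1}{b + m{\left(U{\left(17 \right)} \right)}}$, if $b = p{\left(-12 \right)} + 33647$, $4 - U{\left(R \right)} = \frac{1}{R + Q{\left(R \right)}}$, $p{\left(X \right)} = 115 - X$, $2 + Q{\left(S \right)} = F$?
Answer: $\frac{361}{12198039} \approx 2.9595 \cdot 10^{-5}$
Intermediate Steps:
$F = 4$ ($F = 4 \cdot 1 = 4$)
$Q{\left(S \right)} = 2$ ($Q{\left(S \right)} = -2 + 4 = 2$)
$U{\left(R \right)} = 4 - \frac{1}{2 + R}$ ($U{\left(R \right)} = 4 - \frac{1}{R + 2} = 4 - \frac{1}{2 + R}$)
$b = 33774$ ($b = \left(115 - -12\right) + 33647 = \left(115 + 12\right) + 33647 = 127 + 33647 = 33774$)
$\frac{1}{b + m{\left(U{\left(17 \right)} \right)}} = \frac{1}{33774 + \left(\frac{7 + 4 \cdot 17}{2 + 17}\right)^{2}} = \frac{1}{33774 + \left(\frac{7 + 68}{19}\right)^{2}} = \frac{1}{33774 + \left(\frac{1}{19} \cdot 75\right)^{2}} = \frac{1}{33774 + \left(\frac{75}{19}\right)^{2}} = \frac{1}{33774 + \frac{5625}{361}} = \frac{1}{\frac{12198039}{361}} = \frac{361}{12198039}$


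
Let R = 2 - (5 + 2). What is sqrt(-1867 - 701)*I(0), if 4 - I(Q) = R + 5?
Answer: 8*I*sqrt(642) ≈ 202.7*I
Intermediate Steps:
R = -5 (R = 2 - 1*7 = 2 - 7 = -5)
I(Q) = 4 (I(Q) = 4 - (-5 + 5) = 4 - 1*0 = 4 + 0 = 4)
sqrt(-1867 - 701)*I(0) = sqrt(-1867 - 701)*4 = sqrt(-2568)*4 = (2*I*sqrt(642))*4 = 8*I*sqrt(642)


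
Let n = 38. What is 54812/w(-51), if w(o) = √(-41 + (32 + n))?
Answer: 54812*√29/29 ≈ 10178.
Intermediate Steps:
w(o) = √29 (w(o) = √(-41 + (32 + 38)) = √(-41 + 70) = √29)
54812/w(-51) = 54812/(√29) = 54812*(√29/29) = 54812*√29/29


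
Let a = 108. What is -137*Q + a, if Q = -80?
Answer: 11068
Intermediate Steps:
-137*Q + a = -137*(-80) + 108 = 10960 + 108 = 11068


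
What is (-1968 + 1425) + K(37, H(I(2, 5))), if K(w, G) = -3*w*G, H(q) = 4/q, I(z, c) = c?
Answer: -3159/5 ≈ -631.80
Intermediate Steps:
K(w, G) = -3*G*w
(-1968 + 1425) + K(37, H(I(2, 5))) = (-1968 + 1425) - 3*4/5*37 = -543 - 3*4*(⅕)*37 = -543 - 3*⅘*37 = -543 - 444/5 = -3159/5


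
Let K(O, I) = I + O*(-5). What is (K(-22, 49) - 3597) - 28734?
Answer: -32172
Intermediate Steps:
K(O, I) = I - 5*O
(K(-22, 49) - 3597) - 28734 = ((49 - 5*(-22)) - 3597) - 28734 = ((49 + 110) - 3597) - 28734 = (159 - 3597) - 28734 = -3438 - 28734 = -32172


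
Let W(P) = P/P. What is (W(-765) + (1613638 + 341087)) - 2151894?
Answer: -197168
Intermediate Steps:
W(P) = 1
(W(-765) + (1613638 + 341087)) - 2151894 = (1 + (1613638 + 341087)) - 2151894 = (1 + 1954725) - 2151894 = 1954726 - 2151894 = -197168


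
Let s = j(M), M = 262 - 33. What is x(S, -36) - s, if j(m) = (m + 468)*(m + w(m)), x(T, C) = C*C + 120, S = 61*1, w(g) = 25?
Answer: -175622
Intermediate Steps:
S = 61
x(T, C) = 120 + C**2 (x(T, C) = C**2 + 120 = 120 + C**2)
M = 229
j(m) = (25 + m)*(468 + m) (j(m) = (m + 468)*(m + 25) = (468 + m)*(25 + m) = (25 + m)*(468 + m))
s = 177038 (s = 11700 + 229**2 + 493*229 = 11700 + 52441 + 112897 = 177038)
x(S, -36) - s = (120 + (-36)**2) - 1*177038 = (120 + 1296) - 177038 = 1416 - 177038 = -175622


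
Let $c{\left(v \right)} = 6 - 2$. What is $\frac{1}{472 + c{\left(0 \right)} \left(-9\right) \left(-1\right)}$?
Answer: $\frac{1}{508} \approx 0.0019685$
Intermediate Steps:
$c{\left(v \right)} = 4$ ($c{\left(v \right)} = 6 - 2 = 4$)
$\frac{1}{472 + c{\left(0 \right)} \left(-9\right) \left(-1\right)} = \frac{1}{472 + 4 \left(-9\right) \left(-1\right)} = \frac{1}{472 - -36} = \frac{1}{472 + 36} = \frac{1}{508}$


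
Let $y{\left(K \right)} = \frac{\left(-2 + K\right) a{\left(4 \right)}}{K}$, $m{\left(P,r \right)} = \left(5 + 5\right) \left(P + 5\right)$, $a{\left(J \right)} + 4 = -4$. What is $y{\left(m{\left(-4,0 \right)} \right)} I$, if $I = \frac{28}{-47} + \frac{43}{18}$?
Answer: $- \frac{24272}{2115} \approx -11.476$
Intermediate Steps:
$a{\left(J \right)} = -8$ ($a{\left(J \right)} = -4 - 4 = -8$)
$m{\left(P,r \right)} = 50 + 10 P$ ($m{\left(P,r \right)} = 10 \left(5 + P\right) = 50 + 10 P$)
$I = \frac{1517}{846}$ ($I = 28 \left(- \frac{1}{47}\right) + 43 \cdot \frac{1}{18} = - \frac{28}{47} + \frac{43}{18} = \frac{1517}{846} \approx 1.7931$)
$y{\left(K \right)} = \frac{16 - 8 K}{K}$ ($y{\left(K \right)} = \frac{\left(-2 + K\right) \left(-8\right)}{K} = \frac{16 - 8 K}{K}$)
$y{\left(m{\left(-4,0 \right)} \right)} I = \left(-8 + \frac{16}{50 + 10 \left(-4\right)}\right) \frac{1517}{846} = \left(-8 + \frac{16}{50 - 40}\right) \frac{1517}{846} = \left(-8 + \frac{16}{10}\right) \frac{1517}{846} = \left(-8 + 16 \cdot \frac{1}{10}\right) \frac{1517}{846} = \left(-8 + \frac{8}{5}\right) \frac{1517}{846} = \left(- \frac{32}{5}\right) \frac{1517}{846} = - \frac{24272}{2115}$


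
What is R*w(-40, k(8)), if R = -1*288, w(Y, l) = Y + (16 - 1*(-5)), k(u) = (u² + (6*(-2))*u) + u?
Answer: 5472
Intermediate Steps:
k(u) = u² - 11*u (k(u) = (u² - 12*u) + u = u² - 11*u)
w(Y, l) = 21 + Y (w(Y, l) = Y + (16 + 5) = Y + 21 = 21 + Y)
R = -288
R*w(-40, k(8)) = -288*(21 - 40) = -288*(-19) = 5472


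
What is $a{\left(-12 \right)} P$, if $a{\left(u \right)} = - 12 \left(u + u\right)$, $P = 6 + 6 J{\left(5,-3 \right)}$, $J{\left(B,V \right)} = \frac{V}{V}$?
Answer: $3456$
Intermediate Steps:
$J{\left(B,V \right)} = 1$
$P = 12$ ($P = 6 + 6 \cdot 1 = 6 + 6 = 12$)
$a{\left(u \right)} = - 24 u$ ($a{\left(u \right)} = - 12 \cdot 2 u = - 24 u$)
$a{\left(-12 \right)} P = \left(-24\right) \left(-12\right) 12 = 288 \cdot 12 = 3456$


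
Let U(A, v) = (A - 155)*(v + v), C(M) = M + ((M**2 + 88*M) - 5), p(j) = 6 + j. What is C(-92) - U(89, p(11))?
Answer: 2515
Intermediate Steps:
C(M) = -5 + M**2 + 89*M (C(M) = M + (-5 + M**2 + 88*M) = -5 + M**2 + 89*M)
U(A, v) = 2*v*(-155 + A) (U(A, v) = (-155 + A)*(2*v) = 2*v*(-155 + A))
C(-92) - U(89, p(11)) = (-5 + (-92)**2 + 89*(-92)) - 2*(6 + 11)*(-155 + 89) = (-5 + 8464 - 8188) - 2*17*(-66) = 271 - 1*(-2244) = 271 + 2244 = 2515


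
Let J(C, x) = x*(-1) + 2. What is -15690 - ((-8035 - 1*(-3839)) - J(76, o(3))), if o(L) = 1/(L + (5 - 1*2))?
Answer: -68953/6 ≈ -11492.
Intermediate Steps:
o(L) = 1/(3 + L) (o(L) = 1/(L + (5 - 2)) = 1/(L + 3) = 1/(3 + L))
J(C, x) = 2 - x (J(C, x) = -x + 2 = 2 - x)
-15690 - ((-8035 - 1*(-3839)) - J(76, o(3))) = -15690 - ((-8035 - 1*(-3839)) - (2 - 1/(3 + 3))) = -15690 - ((-8035 + 3839) - (2 - 1/6)) = -15690 - (-4196 - (2 - 1*⅙)) = -15690 - (-4196 - (2 - ⅙)) = -15690 - (-4196 - 1*11/6) = -15690 - (-4196 - 11/6) = -15690 - 1*(-25187/6) = -15690 + 25187/6 = -68953/6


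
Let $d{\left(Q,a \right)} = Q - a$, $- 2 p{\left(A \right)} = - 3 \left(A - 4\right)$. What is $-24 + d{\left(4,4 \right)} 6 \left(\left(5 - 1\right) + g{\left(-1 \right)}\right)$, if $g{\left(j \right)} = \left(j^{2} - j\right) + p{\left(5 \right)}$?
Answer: $-24$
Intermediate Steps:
$p{\left(A \right)} = -6 + \frac{3 A}{2}$ ($p{\left(A \right)} = - \frac{\left(-3\right) \left(A - 4\right)}{2} = - \frac{\left(-3\right) \left(-4 + A\right)}{2} = - \frac{12 - 3 A}{2} = -6 + \frac{3 A}{2}$)
$g{\left(j \right)} = \frac{3}{2} + j^{2} - j$ ($g{\left(j \right)} = \left(j^{2} - j\right) + \left(-6 + \frac{3}{2} \cdot 5\right) = \left(j^{2} - j\right) + \left(-6 + \frac{15}{2}\right) = \left(j^{2} - j\right) + \frac{3}{2} = \frac{3}{2} + j^{2} - j$)
$-24 + d{\left(4,4 \right)} 6 \left(\left(5 - 1\right) + g{\left(-1 \right)}\right) = -24 + \left(4 - 4\right) 6 \left(\left(5 - 1\right) + \left(\frac{3}{2} + \left(-1\right)^{2} - -1\right)\right) = -24 + \left(4 - 4\right) 6 \left(4 + \left(\frac{3}{2} + 1 + 1\right)\right) = -24 + 0 \cdot 6 \left(4 + \frac{7}{2}\right) = -24 + 0 \cdot 6 \cdot \frac{15}{2} = -24 + 0 \cdot 45 = -24 + 0 = -24$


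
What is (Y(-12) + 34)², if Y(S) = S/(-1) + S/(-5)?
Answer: 58564/25 ≈ 2342.6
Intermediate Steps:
Y(S) = -6*S/5 (Y(S) = S*(-1) + S*(-⅕) = -S - S/5 = -6*S/5)
(Y(-12) + 34)² = (-6/5*(-12) + 34)² = (72/5 + 34)² = (242/5)² = 58564/25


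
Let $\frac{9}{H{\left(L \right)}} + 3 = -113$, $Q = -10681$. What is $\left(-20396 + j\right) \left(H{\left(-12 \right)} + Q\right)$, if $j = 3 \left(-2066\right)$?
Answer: $\frac{16475049485}{58} \approx 2.8405 \cdot 10^{8}$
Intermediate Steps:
$H{\left(L \right)} = - \frac{9}{116}$ ($H{\left(L \right)} = \frac{9}{-3 - 113} = \frac{9}{-116} = 9 \left(- \frac{1}{116}\right) = - \frac{9}{116}$)
$j = -6198$
$\left(-20396 + j\right) \left(H{\left(-12 \right)} + Q\right) = \left(-20396 - 6198\right) \left(- \frac{9}{116} - 10681\right) = \left(-26594\right) \left(- \frac{1239005}{116}\right) = \frac{16475049485}{58}$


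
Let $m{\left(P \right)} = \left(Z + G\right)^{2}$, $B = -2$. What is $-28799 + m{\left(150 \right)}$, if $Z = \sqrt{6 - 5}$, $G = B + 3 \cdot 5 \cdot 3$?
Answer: $-26863$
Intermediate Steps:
$G = 43$ ($G = -2 + 3 \cdot 5 \cdot 3 = -2 + 3 \cdot 15 = -2 + 45 = 43$)
$Z = 1$ ($Z = \sqrt{1} = 1$)
$m{\left(P \right)} = 1936$ ($m{\left(P \right)} = \left(1 + 43\right)^{2} = 44^{2} = 1936$)
$-28799 + m{\left(150 \right)} = -28799 + 1936 = -26863$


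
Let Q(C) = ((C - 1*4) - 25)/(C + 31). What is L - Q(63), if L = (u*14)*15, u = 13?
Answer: 128293/47 ≈ 2729.6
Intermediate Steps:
Q(C) = (-29 + C)/(31 + C) (Q(C) = ((C - 4) - 25)/(31 + C) = ((-4 + C) - 25)/(31 + C) = (-29 + C)/(31 + C))
L = 2730 (L = (13*14)*15 = 182*15 = 2730)
L - Q(63) = 2730 - (-29 + 63)/(31 + 63) = 2730 - 34/94 = 2730 - 1*17/47 = 2730 - 17/47 = 128293/47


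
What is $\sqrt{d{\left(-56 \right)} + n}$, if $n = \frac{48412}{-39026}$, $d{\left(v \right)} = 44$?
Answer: $\frac{\sqrt{266862}}{79} \approx 6.5391$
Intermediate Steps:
$n = - \frac{98}{79}$ ($n = 48412 \left(- \frac{1}{39026}\right) = - \frac{98}{79} \approx -1.2405$)
$\sqrt{d{\left(-56 \right)} + n} = \sqrt{44 - \frac{98}{79}} = \sqrt{\frac{3378}{79}} = \frac{\sqrt{266862}}{79}$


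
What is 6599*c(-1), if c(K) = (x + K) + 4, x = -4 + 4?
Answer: 19797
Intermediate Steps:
x = 0
c(K) = 4 + K (c(K) = (0 + K) + 4 = K + 4 = 4 + K)
6599*c(-1) = 6599*(4 - 1) = 6599*3 = 19797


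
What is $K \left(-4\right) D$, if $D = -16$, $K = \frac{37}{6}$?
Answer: $\frac{1184}{3} \approx 394.67$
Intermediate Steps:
$K = \frac{37}{6}$ ($K = 37 \cdot \frac{1}{6} = \frac{37}{6} \approx 6.1667$)
$K \left(-4\right) D = \frac{37}{6} \left(-4\right) \left(-16\right) = \left(- \frac{74}{3}\right) \left(-16\right) = \frac{1184}{3}$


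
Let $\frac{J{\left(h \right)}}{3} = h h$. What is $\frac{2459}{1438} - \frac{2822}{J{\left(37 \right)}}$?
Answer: $\frac{6041077}{5905866} \approx 1.0229$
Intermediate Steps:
$J{\left(h \right)} = 3 h^{2}$ ($J{\left(h \right)} = 3 h h = 3 h^{2}$)
$\frac{2459}{1438} - \frac{2822}{J{\left(37 \right)}} = \frac{2459}{1438} - \frac{2822}{3 \cdot 37^{2}} = 2459 \cdot \frac{1}{1438} - \frac{2822}{3 \cdot 1369} = \frac{2459}{1438} - \frac{2822}{4107} = \frac{6041077}{5905866}$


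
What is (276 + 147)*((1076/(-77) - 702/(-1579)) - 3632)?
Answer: -187488153738/121583 ≈ -1.5421e+6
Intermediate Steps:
(276 + 147)*((1076/(-77) - 702/(-1579)) - 3632) = 423*((1076*(-1/77) - 702*(-1/1579)) - 3632) = 423*((-1076/77 + 702/1579) - 3632) = 423*(-1644950/121583 - 3632) = 423*(-443234406/121583) = -187488153738/121583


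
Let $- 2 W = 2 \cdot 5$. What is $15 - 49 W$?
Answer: $260$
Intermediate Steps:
$W = -5$ ($W = - \frac{2 \cdot 5}{2} = \left(- \frac{1}{2}\right) 10 = -5$)
$15 - 49 W = 15 - -245 = 15 + 245 = 260$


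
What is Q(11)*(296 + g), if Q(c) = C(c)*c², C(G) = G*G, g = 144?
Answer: 6442040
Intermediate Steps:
C(G) = G²
Q(c) = c⁴ (Q(c) = c²*c² = c⁴)
Q(11)*(296 + g) = 11⁴*(296 + 144) = 14641*440 = 6442040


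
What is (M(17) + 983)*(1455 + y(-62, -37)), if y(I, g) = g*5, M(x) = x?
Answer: 1270000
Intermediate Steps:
y(I, g) = 5*g
(M(17) + 983)*(1455 + y(-62, -37)) = (17 + 983)*(1455 + 5*(-37)) = 1000*(1455 - 185) = 1000*1270 = 1270000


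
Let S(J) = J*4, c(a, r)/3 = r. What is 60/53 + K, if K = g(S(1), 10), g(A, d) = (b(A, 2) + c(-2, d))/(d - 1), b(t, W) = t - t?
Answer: 710/159 ≈ 4.4654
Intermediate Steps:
b(t, W) = 0
c(a, r) = 3*r
S(J) = 4*J
g(A, d) = 3*d/(-1 + d) (g(A, d) = (0 + 3*d)/(d - 1) = (3*d)/(-1 + d) = 3*d/(-1 + d))
K = 10/3 (K = 3*10/(-1 + 10) = 3*10/9 = 3*10*(⅑) = 10/3 ≈ 3.3333)
60/53 + K = 60/53 + 10/3 = 710/159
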